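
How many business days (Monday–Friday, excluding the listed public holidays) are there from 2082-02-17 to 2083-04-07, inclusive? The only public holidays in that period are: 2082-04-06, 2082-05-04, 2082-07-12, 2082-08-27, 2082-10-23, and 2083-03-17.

292

2082-02-17 is a Tuesday.
From 2082-02-17 to 2083-04-07 is 415 days inclusive.
415 = 7 × 59 + 2, so there are 59 full weeks plus 2 extra days.
Each full week contributes 5 weekdays (Mon–Fri): 59 × 5 = 295.
The 2 extra days are Tuesday, Wednesday — 2 of them qualify.
Total: 295 + 2 = 297.
Holidays: 2082-04-06 (Mon); 2082-05-04 (Mon); 2082-07-12 (Sun); 2082-08-27 (Thu); 2082-10-23 (Fri); 2083-03-17 (Wed).
5 of the 6 holidays fall on weekdays; the rest are weekends and were already excluded.
Business days: 297 − 5 = 292.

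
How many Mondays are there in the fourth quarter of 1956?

14

Oct 1, 1956 is a Monday.
From Oct 1, 1956 to Dec 31, 1956 is 92 days inclusive.
92 = 7 × 13 + 1, so there are 13 full weeks plus 1 extra day.
Each full week contributes one Monday: 13 so far.
The 1 extra day is Monday — 1 of them qualifies.
Total: 13 + 1 = 14.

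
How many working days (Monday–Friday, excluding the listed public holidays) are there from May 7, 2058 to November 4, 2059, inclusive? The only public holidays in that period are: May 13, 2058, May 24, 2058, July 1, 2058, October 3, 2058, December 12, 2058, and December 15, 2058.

May 7, 2058 is a Tuesday.
The range spans 547 days (inclusive of both endpoints).
547 = 7 × 78 + 1, so there are 78 full weeks plus 1 extra day.
Each full week contributes 5 weekdays (Mon–Fri): 78 × 5 = 390.
The 1 extra day is Tue — 1 of them qualifies.
Total: 390 + 1 = 391.
Holidays: May 13, 2058 (Mon); May 24, 2058 (Fri); July 1, 2058 (Mon); October 3, 2058 (Thu); December 12, 2058 (Thu); December 15, 2058 (Sun).
5 of the 6 holidays fall on weekdays; the rest are weekends and were already excluded.
Business days: 391 − 5 = 386.

386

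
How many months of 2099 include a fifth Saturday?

4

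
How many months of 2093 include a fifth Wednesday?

A month has five Wednesdays exactly when Wednesday falls within its first (length − 28) days.
Jan: 31 days, starts Thu → 5 of Thu, Fri, Sat
Feb: 28 days, starts Sun → 5 of (none)
Mar: 31 days, starts Sun → 5 of Sun, Mon, Tue
Apr: 30 days, starts Wed → 5 of Wed, Thu ✓
May: 31 days, starts Fri → 5 of Fri, Sat, Sun
Jun: 30 days, starts Mon → 5 of Mon, Tue
Jul: 31 days, starts Wed → 5 of Wed, Thu, Fri ✓
Aug: 31 days, starts Sat → 5 of Sat, Sun, Mon
Sep: 30 days, starts Tue → 5 of Tue, Wed ✓
Oct: 31 days, starts Thu → 5 of Thu, Fri, Sat
Nov: 30 days, starts Sun → 5 of Sun, Mon
Dec: 31 days, starts Tue → 5 of Tue, Wed, Thu ✓
Months with five Wednesdays: Apr, Jul, Sep, Dec.

4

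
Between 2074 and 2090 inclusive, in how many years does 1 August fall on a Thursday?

3

Day of week of August 1 in each year:
2074: Wed, 2075: Thu ✓, 2076: Sat, 2077: Sun, 2078: Mon, 2079: Tue, 2080: Thu ✓, 2081: Fri, 2082: Sat, 2083: Sun, 2084: Tue, 2085: Wed, 2086: Thu ✓, 2087: Fri, 2088: Sun, 2089: Mon, 2090: Tue
Thursdays: 2075, 2080, 2086.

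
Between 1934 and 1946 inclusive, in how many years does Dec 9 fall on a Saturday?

2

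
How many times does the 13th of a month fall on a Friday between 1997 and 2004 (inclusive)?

Friday-the-13ths by year:
1997: Jun
1998: Feb, Mar, Nov
1999: Aug
2000: Oct
2001: Apr, Jul
2002: Sep, Dec
2003: Jun
2004: Feb, Aug

13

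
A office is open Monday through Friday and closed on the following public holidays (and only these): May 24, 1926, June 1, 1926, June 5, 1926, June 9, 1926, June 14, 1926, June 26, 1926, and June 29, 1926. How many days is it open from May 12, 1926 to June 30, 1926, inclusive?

May 12, 1926 is a Wednesday.
That's 50 days from start to end, counting both.
50 = 7 × 7 + 1, so there are 7 full weeks plus 1 extra day.
Each full week contributes 5 weekdays (Mon–Fri): 7 × 5 = 35.
The 1 extra day is Wed — 1 of them qualifies.
Total: 35 + 1 = 36.
Holidays: May 24, 1926 (Mon); June 1, 1926 (Tue); June 5, 1926 (Sat); June 9, 1926 (Wed); June 14, 1926 (Mon); June 26, 1926 (Sat); June 29, 1926 (Tue).
5 of the 7 holidays fall on weekdays; the rest are weekends and were already excluded.
Business days: 36 − 5 = 31.

31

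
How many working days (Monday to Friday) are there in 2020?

January 1, 2020 is a Wednesday.
That's 366 days from start to end, counting both.
366 = 7 × 52 + 2, so there are 52 full weeks plus 2 extra days.
Each full week contributes 5 weekdays (Mon–Fri): 52 × 5 = 260.
The 2 extra days are Wednesday, Thursday — 2 of them qualify.
Total: 260 + 2 = 262.

262 weekdays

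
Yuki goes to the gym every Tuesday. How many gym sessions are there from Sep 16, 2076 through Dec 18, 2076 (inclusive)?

13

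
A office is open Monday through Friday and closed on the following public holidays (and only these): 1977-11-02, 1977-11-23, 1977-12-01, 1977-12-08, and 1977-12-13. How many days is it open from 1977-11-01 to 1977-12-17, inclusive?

29 working days

1977-11-01 is a Tuesday.
That's 47 days from start to end, counting both.
47 = 7 × 6 + 5, so there are 6 full weeks plus 5 extra days.
Each full week contributes 5 weekdays (Mon–Fri): 6 × 5 = 30.
The 5 extra days are Tuesday, Wednesday, Thursday, Friday, Saturday — 4 of them qualify.
Total: 30 + 4 = 34.
Holidays: 1977-11-02 (Wed); 1977-11-23 (Wed); 1977-12-01 (Thu); 1977-12-08 (Thu); 1977-12-13 (Tue).
All 5 holidays fall on weekdays, so subtract 5.
Business days: 34 − 5 = 29.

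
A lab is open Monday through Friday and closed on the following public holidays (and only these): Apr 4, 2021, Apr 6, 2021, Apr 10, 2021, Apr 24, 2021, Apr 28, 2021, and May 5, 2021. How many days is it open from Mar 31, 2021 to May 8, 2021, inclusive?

25 working days

Mar 31, 2021 is a Wednesday.
From Mar 31, 2021 to May 8, 2021 is 39 days inclusive.
39 = 7 × 5 + 4, so there are 5 full weeks plus 4 extra days.
Each full week contributes 5 weekdays (Mon–Fri): 5 × 5 = 25.
The 4 extra days are Wednesday, Thursday, Friday, Saturday — 3 of them qualify.
Total: 25 + 3 = 28.
Holidays: Apr 4, 2021 (Sun); Apr 6, 2021 (Tue); Apr 10, 2021 (Sat); Apr 24, 2021 (Sat); Apr 28, 2021 (Wed); May 5, 2021 (Wed).
3 of the 6 holidays fall on weekdays; the rest are weekends and were already excluded.
Business days: 28 − 3 = 25.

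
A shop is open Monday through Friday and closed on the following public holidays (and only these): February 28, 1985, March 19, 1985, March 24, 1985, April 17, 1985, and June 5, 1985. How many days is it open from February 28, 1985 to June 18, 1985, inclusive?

February 28, 1985 is a Thursday.
That's 111 days from start to end, counting both.
111 = 7 × 15 + 6, so there are 15 full weeks plus 6 extra days.
Each full week contributes 5 weekdays (Mon–Fri): 15 × 5 = 75.
The 6 extra days are Thursday, Friday, Saturday, Sunday, Monday, Tuesday — 4 of them qualify.
Total: 75 + 4 = 79.
Holidays: February 28, 1985 (Thu); March 19, 1985 (Tue); March 24, 1985 (Sun); April 17, 1985 (Wed); June 5, 1985 (Wed).
4 of the 5 holidays fall on weekdays; the rest are weekends and were already excluded.
Business days: 79 − 4 = 75.

75 business days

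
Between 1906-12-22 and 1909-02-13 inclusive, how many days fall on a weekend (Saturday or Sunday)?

225

1906-12-22 is a Saturday.
From 1906-12-22 to 1909-02-13 is 785 days inclusive.
785 = 7 × 112 + 1, so there are 112 full weeks plus 1 extra day.
Each full week contributes 2 weekend days (Sat, Sun): 112 × 2 = 224.
The 1 extra day is Sat — 1 of them qualifies.
Total: 224 + 1 = 225.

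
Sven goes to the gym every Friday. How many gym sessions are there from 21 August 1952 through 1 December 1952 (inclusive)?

15 Fridays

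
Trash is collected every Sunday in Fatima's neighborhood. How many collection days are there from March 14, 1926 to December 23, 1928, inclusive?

March 14, 1926 is a Sunday.
That's 1016 days from start to end, counting both.
1016 = 7 × 145 + 1, so there are 145 full weeks plus 1 extra day.
Each full week contributes one Sunday: 145 so far.
The 1 extra day is Sunday — 1 of them qualifies.
Total: 145 + 1 = 146.

146 Sundays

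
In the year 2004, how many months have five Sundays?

A month has five Sundays exactly when Sunday falls within its first (length − 28) days.
Jan: 31 days, starts Thu → 5 of Thu, Fri, Sat
Feb: 29 days, starts Sun → 5 of Sun ✓
Mar: 31 days, starts Mon → 5 of Mon, Tue, Wed
Apr: 30 days, starts Thu → 5 of Thu, Fri
May: 31 days, starts Sat → 5 of Sat, Sun, Mon ✓
Jun: 30 days, starts Tue → 5 of Tue, Wed
Jul: 31 days, starts Thu → 5 of Thu, Fri, Sat
Aug: 31 days, starts Sun → 5 of Sun, Mon, Tue ✓
Sep: 30 days, starts Wed → 5 of Wed, Thu
Oct: 31 days, starts Fri → 5 of Fri, Sat, Sun ✓
Nov: 30 days, starts Mon → 5 of Mon, Tue
Dec: 31 days, starts Wed → 5 of Wed, Thu, Fri
Months with five Sundays: Feb, May, Aug, Oct.

4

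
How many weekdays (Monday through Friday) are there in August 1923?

23 weekdays

1923-08-01 is a Wednesday.
The range spans 31 days (inclusive of both endpoints).
31 = 7 × 4 + 3, so there are 4 full weeks plus 3 extra days.
Each full week contributes 5 weekdays (Mon–Fri): 4 × 5 = 20.
The 3 extra days are Wednesday, Thursday, Friday — 3 of them qualify.
Total: 20 + 3 = 23.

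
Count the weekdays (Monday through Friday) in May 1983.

1983-05-01 is a Sunday.
That's 31 days from start to end, counting both.
31 = 7 × 4 + 3, so there are 4 full weeks plus 3 extra days.
Each full week contributes 5 weekdays (Mon–Fri): 4 × 5 = 20.
The 3 extra days are Sun, Mon, Tue — 2 of them qualify.
Total: 20 + 2 = 22.

22 weekdays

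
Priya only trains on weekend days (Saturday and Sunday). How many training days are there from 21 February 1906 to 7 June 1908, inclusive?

240

21 February 1906 is a Wednesday.
That's 838 days from start to end, counting both.
838 = 7 × 119 + 5, so there are 119 full weeks plus 5 extra days.
Each full week contributes 2 weekend days (Sat, Sun): 119 × 2 = 238.
The 5 extra days are Wednesday, Thursday, Friday, Saturday, Sunday — 2 of them qualify.
Total: 238 + 2 = 240.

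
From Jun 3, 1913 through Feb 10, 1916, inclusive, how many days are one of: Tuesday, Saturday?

281

Jun 3, 1913 is a Tuesday.
That's 983 days from start to end, counting both.
983 = 7 × 140 + 3, so there are 140 full weeks plus 3 extra days.
Each full week contributes 2 days from the set (Tue, Sat): 140 × 2 = 280.
The 3 extra days are Tue, Wed, Thu — 1 of them qualifies.
Total: 280 + 1 = 281.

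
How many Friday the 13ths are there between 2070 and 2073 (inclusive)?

7

Friday-the-13ths by year:
2070: Jun
2071: Feb, Mar, Nov
2072: May
2073: Jan, Oct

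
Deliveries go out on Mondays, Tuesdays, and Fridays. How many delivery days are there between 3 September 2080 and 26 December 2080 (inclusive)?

3 September 2080 is a Tuesday.
That's 115 days from start to end, counting both.
115 = 7 × 16 + 3, so there are 16 full weeks plus 3 extra days.
Each full week contributes 3 days from the set (Mon, Tue, Fri): 16 × 3 = 48.
The 3 extra days are Tuesday, Wednesday, Thursday — 1 of them qualifies.
Total: 48 + 1 = 49.

49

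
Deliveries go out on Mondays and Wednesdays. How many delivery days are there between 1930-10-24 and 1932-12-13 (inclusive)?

223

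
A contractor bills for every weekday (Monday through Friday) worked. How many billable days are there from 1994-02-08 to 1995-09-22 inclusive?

1994-02-08 is a Tuesday.
The range spans 592 days (inclusive of both endpoints).
592 = 7 × 84 + 4, so there are 84 full weeks plus 4 extra days.
Each full week contributes 5 weekdays (Mon–Fri): 84 × 5 = 420.
The 4 extra days are Tuesday, Wednesday, Thursday, Friday — 4 of them qualify.
Total: 420 + 4 = 424.

424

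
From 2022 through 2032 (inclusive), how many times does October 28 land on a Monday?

Day of week of October 28 in each year:
2022: Fri, 2023: Sat, 2024: Mon ✓, 2025: Tue, 2026: Wed, 2027: Thu, 2028: Sat, 2029: Sun, 2030: Mon ✓, 2031: Tue, 2032: Thu
Mondays: 2024, 2030.

2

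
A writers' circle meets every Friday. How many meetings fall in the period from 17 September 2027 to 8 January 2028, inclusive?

17 Fridays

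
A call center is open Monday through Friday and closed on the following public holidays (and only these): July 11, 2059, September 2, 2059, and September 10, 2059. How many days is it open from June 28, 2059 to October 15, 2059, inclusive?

75 business days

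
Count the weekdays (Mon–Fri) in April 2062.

20 weekdays

Apr 1, 2062 is a Saturday.
The range spans 30 days (inclusive of both endpoints).
30 = 7 × 4 + 2, so there are 4 full weeks plus 2 extra days.
Each full week contributes 5 weekdays (Mon–Fri): 4 × 5 = 20.
The 2 extra days are Sat, Sun — none qualify.
Total: 20 + 0 = 20.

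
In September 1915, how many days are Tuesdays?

4

Sep 1, 1915 is a Wednesday.
That's 30 days from start to end, counting both.
30 = 7 × 4 + 2, so there are 4 full weeks plus 2 extra days.
Each full week contributes one Tuesday: 4 so far.
The 2 extra days are Wednesday, Thursday — none qualify.
Total: 4 + 0 = 4.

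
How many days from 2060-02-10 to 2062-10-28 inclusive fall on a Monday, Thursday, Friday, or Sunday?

566

2060-02-10 is a Tuesday.
From 2060-02-10 to 2062-10-28 is 992 days inclusive.
992 = 7 × 141 + 5, so there are 141 full weeks plus 5 extra days.
Each full week contributes 4 days from the set (Mon, Thu, Fri, Sun): 141 × 4 = 564.
The 5 extra days are Tuesday, Wednesday, Thursday, Friday, Saturday — 2 of them qualify.
Total: 564 + 2 = 566.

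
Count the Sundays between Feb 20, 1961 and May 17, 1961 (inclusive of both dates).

12 Sundays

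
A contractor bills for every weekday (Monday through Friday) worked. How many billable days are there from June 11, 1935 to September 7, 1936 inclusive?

325

June 11, 1935 is a Tuesday.
The range spans 455 days (inclusive of both endpoints).
455 = 7 × 65, so the span is exactly 65 full weeks.
Each full week contributes 5 weekdays (Mon–Fri): 65 × 5 = 325.
Total: 325.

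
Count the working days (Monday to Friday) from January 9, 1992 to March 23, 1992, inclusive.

53 weekdays

January 9, 1992 is a Thursday.
From January 9, 1992 to March 23, 1992 is 75 days inclusive.
75 = 7 × 10 + 5, so there are 10 full weeks plus 5 extra days.
Each full week contributes 5 weekdays (Mon–Fri): 10 × 5 = 50.
The 5 extra days are Thursday, Friday, Saturday, Sunday, Monday — 3 of them qualify.
Total: 50 + 3 = 53.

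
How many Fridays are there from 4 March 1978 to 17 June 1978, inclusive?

4 March 1978 is a Saturday.
From 4 March 1978 to 17 June 1978 is 106 days inclusive.
106 = 7 × 15 + 1, so there are 15 full weeks plus 1 extra day.
Each full week contributes one Friday: 15 so far.
The 1 extra day is Sat — none qualify.
Total: 15 + 0 = 15.

15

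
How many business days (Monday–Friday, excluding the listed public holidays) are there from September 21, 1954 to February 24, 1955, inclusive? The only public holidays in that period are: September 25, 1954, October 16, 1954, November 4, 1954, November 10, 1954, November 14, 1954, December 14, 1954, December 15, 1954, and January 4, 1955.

September 21, 1954 is a Tuesday.
The range spans 157 days (inclusive of both endpoints).
157 = 7 × 22 + 3, so there are 22 full weeks plus 3 extra days.
Each full week contributes 5 weekdays (Mon–Fri): 22 × 5 = 110.
The 3 extra days are Tue, Wed, Thu — 3 of them qualify.
Total: 110 + 3 = 113.
Holidays: September 25, 1954 (Sat); October 16, 1954 (Sat); November 4, 1954 (Thu); November 10, 1954 (Wed); November 14, 1954 (Sun); December 14, 1954 (Tue); December 15, 1954 (Wed); January 4, 1955 (Tue).
5 of the 8 holidays fall on weekdays; the rest are weekends and were already excluded.
Business days: 113 − 5 = 108.

108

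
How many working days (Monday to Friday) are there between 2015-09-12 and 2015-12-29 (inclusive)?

2015-09-12 is a Saturday.
That's 109 days from start to end, counting both.
109 = 7 × 15 + 4, so there are 15 full weeks plus 4 extra days.
Each full week contributes 5 weekdays (Mon–Fri): 15 × 5 = 75.
The 4 extra days are Saturday, Sunday, Monday, Tuesday — 2 of them qualify.
Total: 75 + 2 = 77.

77 weekdays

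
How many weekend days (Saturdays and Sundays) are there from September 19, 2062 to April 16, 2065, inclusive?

September 19, 2062 is a Tuesday.
From September 19, 2062 to April 16, 2065 is 941 days inclusive.
941 = 7 × 134 + 3, so there are 134 full weeks plus 3 extra days.
Each full week contributes 2 weekend days (Sat, Sun): 134 × 2 = 268.
The 3 extra days are Tuesday, Wednesday, Thursday — none qualify.
Total: 268 + 0 = 268.

268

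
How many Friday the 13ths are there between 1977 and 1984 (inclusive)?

Friday-the-13ths by year:
1977: May
1978: Jan, Oct
1979: Apr, Jul
1980: Jun
1981: Feb, Mar, Nov
1982: Aug
1983: May
1984: Jan, Apr, Jul

14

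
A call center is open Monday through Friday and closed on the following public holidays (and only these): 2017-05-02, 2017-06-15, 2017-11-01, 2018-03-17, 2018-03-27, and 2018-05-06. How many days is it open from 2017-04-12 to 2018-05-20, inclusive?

2017-04-12 is a Wednesday.
That's 404 days from start to end, counting both.
404 = 7 × 57 + 5, so there are 57 full weeks plus 5 extra days.
Each full week contributes 5 weekdays (Mon–Fri): 57 × 5 = 285.
The 5 extra days are Wed, Thu, Fri, Sat, Sun — 3 of them qualify.
Total: 285 + 3 = 288.
Holidays: 2017-05-02 (Tue); 2017-06-15 (Thu); 2017-11-01 (Wed); 2018-03-17 (Sat); 2018-03-27 (Tue); 2018-05-06 (Sun).
4 of the 6 holidays fall on weekdays; the rest are weekends and were already excluded.
Business days: 288 − 4 = 284.

284 working days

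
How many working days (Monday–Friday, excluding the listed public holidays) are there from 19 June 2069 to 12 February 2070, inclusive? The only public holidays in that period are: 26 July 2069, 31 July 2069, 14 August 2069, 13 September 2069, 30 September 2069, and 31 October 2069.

165

19 June 2069 is a Wednesday.
The range spans 239 days (inclusive of both endpoints).
239 = 7 × 34 + 1, so there are 34 full weeks plus 1 extra day.
Each full week contributes 5 weekdays (Mon–Fri): 34 × 5 = 170.
The 1 extra day is Wednesday — 1 of them qualifies.
Total: 170 + 1 = 171.
Holidays: 26 July 2069 (Fri); 31 July 2069 (Wed); 14 August 2069 (Wed); 13 September 2069 (Fri); 30 September 2069 (Mon); 31 October 2069 (Thu).
All 6 holidays fall on weekdays, so subtract 6.
Business days: 171 − 6 = 165.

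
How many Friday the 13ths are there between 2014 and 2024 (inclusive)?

19

Friday-the-13ths by year:
2014: Jun
2015: Feb, Mar, Nov
2016: May
2017: Jan, Oct
2018: Apr, Jul
2019: Sep, Dec
2020: Mar, Nov
2021: Aug
2022: May
2023: Jan, Oct
2024: Sep, Dec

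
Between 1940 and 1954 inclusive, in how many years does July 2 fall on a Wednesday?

3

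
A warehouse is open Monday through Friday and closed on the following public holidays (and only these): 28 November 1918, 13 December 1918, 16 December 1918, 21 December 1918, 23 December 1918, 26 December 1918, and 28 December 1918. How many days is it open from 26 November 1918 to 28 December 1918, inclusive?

26 November 1918 is a Tuesday.
The range spans 33 days (inclusive of both endpoints).
33 = 7 × 4 + 5, so there are 4 full weeks plus 5 extra days.
Each full week contributes 5 weekdays (Mon–Fri): 4 × 5 = 20.
The 5 extra days are Tuesday, Wednesday, Thursday, Friday, Saturday — 4 of them qualify.
Total: 20 + 4 = 24.
Holidays: 28 November 1918 (Thu); 13 December 1918 (Fri); 16 December 1918 (Mon); 21 December 1918 (Sat); 23 December 1918 (Mon); 26 December 1918 (Thu); 28 December 1918 (Sat).
5 of the 7 holidays fall on weekdays; the rest are weekends and were already excluded.
Business days: 24 − 5 = 19.

19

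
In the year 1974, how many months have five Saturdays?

4

A month has five Saturdays exactly when Saturday falls within its first (length − 28) days.
Jan: 31 days, starts Tue → 5 of Tue, Wed, Thu
Feb: 28 days, starts Fri → 5 of (none)
Mar: 31 days, starts Fri → 5 of Fri, Sat, Sun ✓
Apr: 30 days, starts Mon → 5 of Mon, Tue
May: 31 days, starts Wed → 5 of Wed, Thu, Fri
Jun: 30 days, starts Sat → 5 of Sat, Sun ✓
Jul: 31 days, starts Mon → 5 of Mon, Tue, Wed
Aug: 31 days, starts Thu → 5 of Thu, Fri, Sat ✓
Sep: 30 days, starts Sun → 5 of Sun, Mon
Oct: 31 days, starts Tue → 5 of Tue, Wed, Thu
Nov: 30 days, starts Fri → 5 of Fri, Sat ✓
Dec: 31 days, starts Sun → 5 of Sun, Mon, Tue
Months with five Saturdays: Mar, Jun, Aug, Nov.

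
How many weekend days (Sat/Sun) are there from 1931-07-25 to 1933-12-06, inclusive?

1931-07-25 is a Saturday.
From 1931-07-25 to 1933-12-06 is 866 days inclusive.
866 = 7 × 123 + 5, so there are 123 full weeks plus 5 extra days.
Each full week contributes 2 weekend days (Sat, Sun): 123 × 2 = 246.
The 5 extra days are Sat, Sun, Mon, Tue, Wed — 2 of them qualify.
Total: 246 + 2 = 248.

248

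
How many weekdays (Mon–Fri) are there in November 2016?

22

1 November 2016 is a Tuesday.
From 1 November 2016 to 30 November 2016 is 30 days inclusive.
30 = 7 × 4 + 2, so there are 4 full weeks plus 2 extra days.
Each full week contributes 5 weekdays (Mon–Fri): 4 × 5 = 20.
The 2 extra days are Tuesday, Wednesday — 2 of them qualify.
Total: 20 + 2 = 22.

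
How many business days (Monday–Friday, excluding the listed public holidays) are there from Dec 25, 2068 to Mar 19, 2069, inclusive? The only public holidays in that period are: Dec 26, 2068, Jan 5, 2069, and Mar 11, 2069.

Dec 25, 2068 is a Tuesday.
That's 85 days from start to end, counting both.
85 = 7 × 12 + 1, so there are 12 full weeks plus 1 extra day.
Each full week contributes 5 weekdays (Mon–Fri): 12 × 5 = 60.
The 1 extra day is Tue — 1 of them qualifies.
Total: 60 + 1 = 61.
Holidays: Dec 26, 2068 (Wed); Jan 5, 2069 (Sat); Mar 11, 2069 (Mon).
2 of the 3 holidays fall on weekdays; the rest are weekends and were already excluded.
Business days: 61 − 2 = 59.

59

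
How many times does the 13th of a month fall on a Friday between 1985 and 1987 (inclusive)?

6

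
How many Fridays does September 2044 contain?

5

2044-09-01 is a Thursday.
The range spans 30 days (inclusive of both endpoints).
30 = 7 × 4 + 2, so there are 4 full weeks plus 2 extra days.
Each full week contributes one Friday: 4 so far.
The 2 extra days are Thu, Fri — 1 of them qualifies.
Total: 4 + 1 = 5.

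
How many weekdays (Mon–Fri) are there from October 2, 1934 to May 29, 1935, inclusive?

October 2, 1934 is a Tuesday.
That's 240 days from start to end, counting both.
240 = 7 × 34 + 2, so there are 34 full weeks plus 2 extra days.
Each full week contributes 5 weekdays (Mon–Fri): 34 × 5 = 170.
The 2 extra days are Tue, Wed — 2 of them qualify.
Total: 170 + 2 = 172.

172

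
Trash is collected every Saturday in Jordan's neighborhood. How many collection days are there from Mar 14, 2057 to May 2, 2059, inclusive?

111 Saturdays

Mar 14, 2057 is a Wednesday.
From Mar 14, 2057 to May 2, 2059 is 780 days inclusive.
780 = 7 × 111 + 3, so there are 111 full weeks plus 3 extra days.
Each full week contributes one Saturday: 111 so far.
The 3 extra days are Wed, Thu, Fri — none qualify.
Total: 111 + 0 = 111.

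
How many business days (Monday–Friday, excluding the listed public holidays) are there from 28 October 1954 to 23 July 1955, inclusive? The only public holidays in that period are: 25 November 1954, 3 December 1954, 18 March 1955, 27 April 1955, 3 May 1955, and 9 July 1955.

187 business days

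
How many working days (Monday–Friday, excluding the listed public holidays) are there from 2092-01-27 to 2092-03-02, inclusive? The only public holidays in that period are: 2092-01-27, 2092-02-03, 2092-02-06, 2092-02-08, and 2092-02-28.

2092-01-27 is a Sunday.
From 2092-01-27 to 2092-03-02 is 36 days inclusive.
36 = 7 × 5 + 1, so there are 5 full weeks plus 1 extra day.
Each full week contributes 5 weekdays (Mon–Fri): 5 × 5 = 25.
The 1 extra day is Sun — none qualify.
Total: 25 + 0 = 25.
Holidays: 2092-01-27 (Sun); 2092-02-03 (Sun); 2092-02-06 (Wed); 2092-02-08 (Fri); 2092-02-28 (Thu).
3 of the 5 holidays fall on weekdays; the rest are weekends and were already excluded.
Business days: 25 − 3 = 22.

22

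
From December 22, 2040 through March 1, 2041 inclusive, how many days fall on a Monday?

December 22, 2040 is a Saturday.
The range spans 70 days (inclusive of both endpoints).
70 = 7 × 10, so the span is exactly 10 full weeks.
Each full week contributes one Monday: 10 so far.

10 Mondays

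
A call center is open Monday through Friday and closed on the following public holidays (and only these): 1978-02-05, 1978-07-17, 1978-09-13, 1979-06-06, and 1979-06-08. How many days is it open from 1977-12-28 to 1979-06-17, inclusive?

1977-12-28 is a Wednesday.
The range spans 537 days (inclusive of both endpoints).
537 = 7 × 76 + 5, so there are 76 full weeks plus 5 extra days.
Each full week contributes 5 weekdays (Mon–Fri): 76 × 5 = 380.
The 5 extra days are Wednesday, Thursday, Friday, Saturday, Sunday — 3 of them qualify.
Total: 380 + 3 = 383.
Holidays: 1978-02-05 (Sun); 1978-07-17 (Mon); 1978-09-13 (Wed); 1979-06-06 (Wed); 1979-06-08 (Fri).
4 of the 5 holidays fall on weekdays; the rest are weekends and were already excluded.
Business days: 383 − 4 = 379.

379 working days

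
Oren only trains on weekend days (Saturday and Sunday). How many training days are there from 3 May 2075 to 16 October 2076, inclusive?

3 May 2075 is a Friday.
The range spans 533 days (inclusive of both endpoints).
533 = 7 × 76 + 1, so there are 76 full weeks plus 1 extra day.
Each full week contributes 2 weekend days (Sat, Sun): 76 × 2 = 152.
The 1 extra day is Friday — none qualify.
Total: 152 + 0 = 152.

152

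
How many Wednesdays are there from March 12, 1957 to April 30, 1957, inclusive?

7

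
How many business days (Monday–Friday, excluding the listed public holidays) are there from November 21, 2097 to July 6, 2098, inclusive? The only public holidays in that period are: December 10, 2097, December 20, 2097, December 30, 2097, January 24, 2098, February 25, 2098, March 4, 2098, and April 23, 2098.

November 21, 2097 is a Thursday.
That's 228 days from start to end, counting both.
228 = 7 × 32 + 4, so there are 32 full weeks plus 4 extra days.
Each full week contributes 5 weekdays (Mon–Fri): 32 × 5 = 160.
The 4 extra days are Thu, Fri, Sat, Sun — 2 of them qualify.
Total: 160 + 2 = 162.
Holidays: December 10, 2097 (Tue); December 20, 2097 (Fri); December 30, 2097 (Mon); January 24, 2098 (Fri); February 25, 2098 (Tue); March 4, 2098 (Tue); April 23, 2098 (Wed).
All 7 holidays fall on weekdays, so subtract 7.
Business days: 162 − 7 = 155.

155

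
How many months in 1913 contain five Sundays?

A month has five Sundays exactly when Sunday falls within its first (length − 28) days.
Jan: 31 days, starts Wed → 5 of Wed, Thu, Fri
Feb: 28 days, starts Sat → 5 of (none)
Mar: 31 days, starts Sat → 5 of Sat, Sun, Mon ✓
Apr: 30 days, starts Tue → 5 of Tue, Wed
May: 31 days, starts Thu → 5 of Thu, Fri, Sat
Jun: 30 days, starts Sun → 5 of Sun, Mon ✓
Jul: 31 days, starts Tue → 5 of Tue, Wed, Thu
Aug: 31 days, starts Fri → 5 of Fri, Sat, Sun ✓
Sep: 30 days, starts Mon → 5 of Mon, Tue
Oct: 31 days, starts Wed → 5 of Wed, Thu, Fri
Nov: 30 days, starts Sat → 5 of Sat, Sun ✓
Dec: 31 days, starts Mon → 5 of Mon, Tue, Wed
Months with five Sundays: Mar, Jun, Aug, Nov.

4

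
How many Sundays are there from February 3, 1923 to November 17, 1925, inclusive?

146

February 3, 1923 is a Saturday.
That's 1019 days from start to end, counting both.
1019 = 7 × 145 + 4, so there are 145 full weeks plus 4 extra days.
Each full week contributes one Sunday: 145 so far.
The 4 extra days are Sat, Sun, Mon, Tue — 1 of them qualifies.
Total: 145 + 1 = 146.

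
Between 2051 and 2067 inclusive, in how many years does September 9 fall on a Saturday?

3

Day of week of September 9 in each year:
2051: Sat ✓, 2052: Mon, 2053: Tue, 2054: Wed, 2055: Thu, 2056: Sat ✓, 2057: Sun, 2058: Mon, 2059: Tue, 2060: Thu, 2061: Fri, 2062: Sat ✓, 2063: Sun, 2064: Tue, 2065: Wed, 2066: Thu, 2067: Fri
Saturdays: 2051, 2056, 2062.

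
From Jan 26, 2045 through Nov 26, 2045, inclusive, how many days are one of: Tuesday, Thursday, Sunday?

Jan 26, 2045 is a Thursday.
That's 305 days from start to end, counting both.
305 = 7 × 43 + 4, so there are 43 full weeks plus 4 extra days.
Each full week contributes 3 days from the set (Tue, Thu, Sun): 43 × 3 = 129.
The 4 extra days are Thu, Fri, Sat, Sun — 2 of them qualify.
Total: 129 + 2 = 131.

131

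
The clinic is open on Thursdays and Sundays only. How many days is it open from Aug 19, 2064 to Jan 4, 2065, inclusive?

40

Aug 19, 2064 is a Tuesday.
That's 139 days from start to end, counting both.
139 = 7 × 19 + 6, so there are 19 full weeks plus 6 extra days.
Each full week contributes 2 days from the set (Thu, Sun): 19 × 2 = 38.
The 6 extra days are Tue, Wed, Thu, Fri, Sat, Sun — 2 of them qualify.
Total: 38 + 2 = 40.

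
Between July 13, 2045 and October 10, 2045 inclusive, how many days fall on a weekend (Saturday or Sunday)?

26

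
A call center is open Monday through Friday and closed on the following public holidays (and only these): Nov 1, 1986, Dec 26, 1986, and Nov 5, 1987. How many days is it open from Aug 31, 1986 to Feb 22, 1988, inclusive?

Aug 31, 1986 is a Sunday.
That's 541 days from start to end, counting both.
541 = 7 × 77 + 2, so there are 77 full weeks plus 2 extra days.
Each full week contributes 5 weekdays (Mon–Fri): 77 × 5 = 385.
The 2 extra days are Sun, Mon — 1 of them qualifies.
Total: 385 + 1 = 386.
Holidays: Nov 1, 1986 (Sat); Dec 26, 1986 (Fri); Nov 5, 1987 (Thu).
2 of the 3 holidays fall on weekdays; the rest are weekends and were already excluded.
Business days: 386 − 2 = 384.

384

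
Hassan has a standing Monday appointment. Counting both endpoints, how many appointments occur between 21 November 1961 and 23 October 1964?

152

21 November 1961 is a Tuesday.
From 21 November 1961 to 23 October 1964 is 1068 days inclusive.
1068 = 7 × 152 + 4, so there are 152 full weeks plus 4 extra days.
Each full week contributes one Monday: 152 so far.
The 4 extra days are Tue, Wed, Thu, Fri — none qualify.
Total: 152 + 0 = 152.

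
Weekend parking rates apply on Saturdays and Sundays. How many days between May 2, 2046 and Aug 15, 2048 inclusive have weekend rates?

239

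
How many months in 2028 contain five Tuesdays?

A month has five Tuesdays exactly when Tuesday falls within its first (length − 28) days.
Jan: 31 days, starts Sat → 5 of Sat, Sun, Mon
Feb: 29 days, starts Tue → 5 of Tue ✓
Mar: 31 days, starts Wed → 5 of Wed, Thu, Fri
Apr: 30 days, starts Sat → 5 of Sat, Sun
May: 31 days, starts Mon → 5 of Mon, Tue, Wed ✓
Jun: 30 days, starts Thu → 5 of Thu, Fri
Jul: 31 days, starts Sat → 5 of Sat, Sun, Mon
Aug: 31 days, starts Tue → 5 of Tue, Wed, Thu ✓
Sep: 30 days, starts Fri → 5 of Fri, Sat
Oct: 31 days, starts Sun → 5 of Sun, Mon, Tue ✓
Nov: 30 days, starts Wed → 5 of Wed, Thu
Dec: 31 days, starts Fri → 5 of Fri, Sat, Sun
Months with five Tuesdays: Feb, May, Aug, Oct.

4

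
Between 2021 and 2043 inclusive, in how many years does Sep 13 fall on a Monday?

4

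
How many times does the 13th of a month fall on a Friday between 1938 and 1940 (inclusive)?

Friday-the-13ths by year:
1938: May
1939: Jan, Oct
1940: Sep, Dec

5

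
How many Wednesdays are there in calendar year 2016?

52

January 1, 2016 is a Friday.
That's 366 days from start to end, counting both.
366 = 7 × 52 + 2, so there are 52 full weeks plus 2 extra days.
Each full week contributes one Wednesday: 52 so far.
The 2 extra days are Friday, Saturday — none qualify.
Total: 52 + 0 = 52.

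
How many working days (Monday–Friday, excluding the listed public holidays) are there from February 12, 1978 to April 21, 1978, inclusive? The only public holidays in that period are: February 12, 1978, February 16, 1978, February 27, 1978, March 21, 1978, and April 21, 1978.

46 working days

February 12, 1978 is a Sunday.
The range spans 69 days (inclusive of both endpoints).
69 = 7 × 9 + 6, so there are 9 full weeks plus 6 extra days.
Each full week contributes 5 weekdays (Mon–Fri): 9 × 5 = 45.
The 6 extra days are Sunday, Monday, Tuesday, Wednesday, Thursday, Friday — 5 of them qualify.
Total: 45 + 5 = 50.
Holidays: February 12, 1978 (Sun); February 16, 1978 (Thu); February 27, 1978 (Mon); March 21, 1978 (Tue); April 21, 1978 (Fri).
4 of the 5 holidays fall on weekdays; the rest are weekends and were already excluded.
Business days: 50 − 4 = 46.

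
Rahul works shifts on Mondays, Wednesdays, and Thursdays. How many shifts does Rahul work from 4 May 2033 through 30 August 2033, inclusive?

4 May 2033 is a Wednesday.
From 4 May 2033 to 30 August 2033 is 119 days inclusive.
119 = 7 × 17, so the span is exactly 17 full weeks.
Each full week contributes 3 days from the set (Mon, Wed, Thu): 17 × 3 = 51.

51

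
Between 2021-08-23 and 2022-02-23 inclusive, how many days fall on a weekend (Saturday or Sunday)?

2021-08-23 is a Monday.
The range spans 185 days (inclusive of both endpoints).
185 = 7 × 26 + 3, so there are 26 full weeks plus 3 extra days.
Each full week contributes 2 weekend days (Sat, Sun): 26 × 2 = 52.
The 3 extra days are Monday, Tuesday, Wednesday — none qualify.
Total: 52 + 0 = 52.

52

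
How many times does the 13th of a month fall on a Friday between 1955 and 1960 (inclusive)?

Friday-the-13ths by year:
1955: May
1956: Jan, Apr, Jul
1957: Sep, Dec
1958: Jun
1959: Feb, Mar, Nov
1960: May

11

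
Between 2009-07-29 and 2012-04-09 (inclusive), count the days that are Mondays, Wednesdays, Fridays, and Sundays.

2009-07-29 is a Wednesday.
From 2009-07-29 to 2012-04-09 is 986 days inclusive.
986 = 7 × 140 + 6, so there are 140 full weeks plus 6 extra days.
Each full week contributes 4 days from the set (Mon, Wed, Fri, Sun): 140 × 4 = 560.
The 6 extra days are Wednesday, Thursday, Friday, Saturday, Sunday, Monday — 4 of them qualify.
Total: 560 + 4 = 564.

564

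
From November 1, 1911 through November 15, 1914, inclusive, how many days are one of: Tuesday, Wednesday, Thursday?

November 1, 1911 is a Wednesday.
That's 1111 days from start to end, counting both.
1111 = 7 × 158 + 5, so there are 158 full weeks plus 5 extra days.
Each full week contributes 3 days from the set (Tue, Wed, Thu): 158 × 3 = 474.
The 5 extra days are Wednesday, Thursday, Friday, Saturday, Sunday — 2 of them qualify.
Total: 474 + 2 = 476.

476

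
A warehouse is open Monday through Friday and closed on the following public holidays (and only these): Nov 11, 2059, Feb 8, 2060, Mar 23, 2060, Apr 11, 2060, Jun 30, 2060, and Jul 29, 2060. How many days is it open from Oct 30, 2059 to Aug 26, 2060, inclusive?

212 business days

Oct 30, 2059 is a Thursday.
The range spans 302 days (inclusive of both endpoints).
302 = 7 × 43 + 1, so there are 43 full weeks plus 1 extra day.
Each full week contributes 5 weekdays (Mon–Fri): 43 × 5 = 215.
The 1 extra day is Thu — 1 of them qualifies.
Total: 215 + 1 = 216.
Holidays: Nov 11, 2059 (Tue); Feb 8, 2060 (Sun); Mar 23, 2060 (Tue); Apr 11, 2060 (Sun); Jun 30, 2060 (Wed); Jul 29, 2060 (Thu).
4 of the 6 holidays fall on weekdays; the rest are weekends and were already excluded.
Business days: 216 − 4 = 212.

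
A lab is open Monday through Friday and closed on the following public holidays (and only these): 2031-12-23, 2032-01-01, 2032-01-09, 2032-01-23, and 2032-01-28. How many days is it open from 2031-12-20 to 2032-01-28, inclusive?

2031-12-20 is a Saturday.
From 2031-12-20 to 2032-01-28 is 40 days inclusive.
40 = 7 × 5 + 5, so there are 5 full weeks plus 5 extra days.
Each full week contributes 5 weekdays (Mon–Fri): 5 × 5 = 25.
The 5 extra days are Sat, Sun, Mon, Tue, Wed — 3 of them qualify.
Total: 25 + 3 = 28.
Holidays: 2031-12-23 (Tue); 2032-01-01 (Thu); 2032-01-09 (Fri); 2032-01-23 (Fri); 2032-01-28 (Wed).
All 5 holidays fall on weekdays, so subtract 5.
Business days: 28 − 5 = 23.

23 working days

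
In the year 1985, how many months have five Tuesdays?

A month has five Tuesdays exactly when Tuesday falls within its first (length − 28) days.
Jan: 31 days, starts Tue → 5 of Tue, Wed, Thu ✓
Feb: 28 days, starts Fri → 5 of (none)
Mar: 31 days, starts Fri → 5 of Fri, Sat, Sun
Apr: 30 days, starts Mon → 5 of Mon, Tue ✓
May: 31 days, starts Wed → 5 of Wed, Thu, Fri
Jun: 30 days, starts Sat → 5 of Sat, Sun
Jul: 31 days, starts Mon → 5 of Mon, Tue, Wed ✓
Aug: 31 days, starts Thu → 5 of Thu, Fri, Sat
Sep: 30 days, starts Sun → 5 of Sun, Mon
Oct: 31 days, starts Tue → 5 of Tue, Wed, Thu ✓
Nov: 30 days, starts Fri → 5 of Fri, Sat
Dec: 31 days, starts Sun → 5 of Sun, Mon, Tue ✓
Months with five Tuesdays: Jan, Apr, Jul, Oct, Dec.

5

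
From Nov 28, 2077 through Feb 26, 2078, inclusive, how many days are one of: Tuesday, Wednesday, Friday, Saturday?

Nov 28, 2077 is a Sunday.
The range spans 91 days (inclusive of both endpoints).
91 = 7 × 13, so the span is exactly 13 full weeks.
Each full week contributes 4 days from the set (Tue, Wed, Fri, Sat): 13 × 4 = 52.

52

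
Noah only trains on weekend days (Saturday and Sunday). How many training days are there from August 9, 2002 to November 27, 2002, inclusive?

August 9, 2002 is a Friday.
From August 9, 2002 to November 27, 2002 is 111 days inclusive.
111 = 7 × 15 + 6, so there are 15 full weeks plus 6 extra days.
Each full week contributes 2 weekend days (Sat, Sun): 15 × 2 = 30.
The 6 extra days are Friday, Saturday, Sunday, Monday, Tuesday, Wednesday — 2 of them qualify.
Total: 30 + 2 = 32.

32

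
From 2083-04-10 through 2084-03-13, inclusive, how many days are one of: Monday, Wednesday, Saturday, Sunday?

195

2083-04-10 is a Saturday.
From 2083-04-10 to 2084-03-13 is 339 days inclusive.
339 = 7 × 48 + 3, so there are 48 full weeks plus 3 extra days.
Each full week contributes 4 days from the set (Mon, Wed, Sat, Sun): 48 × 4 = 192.
The 3 extra days are Sat, Sun, Mon — 3 of them qualify.
Total: 192 + 3 = 195.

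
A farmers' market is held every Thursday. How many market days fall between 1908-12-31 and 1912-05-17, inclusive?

177

1908-12-31 is a Thursday.
The range spans 1234 days (inclusive of both endpoints).
1234 = 7 × 176 + 2, so there are 176 full weeks plus 2 extra days.
Each full week contributes one Thursday: 176 so far.
The 2 extra days are Thursday, Friday — 1 of them qualifies.
Total: 176 + 1 = 177.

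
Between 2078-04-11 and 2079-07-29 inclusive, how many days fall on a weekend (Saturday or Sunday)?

135

2078-04-11 is a Monday.
That's 475 days from start to end, counting both.
475 = 7 × 67 + 6, so there are 67 full weeks plus 6 extra days.
Each full week contributes 2 weekend days (Sat, Sun): 67 × 2 = 134.
The 6 extra days are Monday, Tuesday, Wednesday, Thursday, Friday, Saturday — 1 of them qualifies.
Total: 134 + 1 = 135.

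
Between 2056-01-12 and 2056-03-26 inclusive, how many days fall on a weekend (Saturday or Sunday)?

22

2056-01-12 is a Wednesday.
The range spans 75 days (inclusive of both endpoints).
75 = 7 × 10 + 5, so there are 10 full weeks plus 5 extra days.
Each full week contributes 2 weekend days (Sat, Sun): 10 × 2 = 20.
The 5 extra days are Wednesday, Thursday, Friday, Saturday, Sunday — 2 of them qualify.
Total: 20 + 2 = 22.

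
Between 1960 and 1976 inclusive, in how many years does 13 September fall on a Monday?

3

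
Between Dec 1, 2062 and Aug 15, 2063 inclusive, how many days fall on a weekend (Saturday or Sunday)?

74

Dec 1, 2062 is a Friday.
That's 258 days from start to end, counting both.
258 = 7 × 36 + 6, so there are 36 full weeks plus 6 extra days.
Each full week contributes 2 weekend days (Sat, Sun): 36 × 2 = 72.
The 6 extra days are Friday, Saturday, Sunday, Monday, Tuesday, Wednesday — 2 of them qualify.
Total: 72 + 2 = 74.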